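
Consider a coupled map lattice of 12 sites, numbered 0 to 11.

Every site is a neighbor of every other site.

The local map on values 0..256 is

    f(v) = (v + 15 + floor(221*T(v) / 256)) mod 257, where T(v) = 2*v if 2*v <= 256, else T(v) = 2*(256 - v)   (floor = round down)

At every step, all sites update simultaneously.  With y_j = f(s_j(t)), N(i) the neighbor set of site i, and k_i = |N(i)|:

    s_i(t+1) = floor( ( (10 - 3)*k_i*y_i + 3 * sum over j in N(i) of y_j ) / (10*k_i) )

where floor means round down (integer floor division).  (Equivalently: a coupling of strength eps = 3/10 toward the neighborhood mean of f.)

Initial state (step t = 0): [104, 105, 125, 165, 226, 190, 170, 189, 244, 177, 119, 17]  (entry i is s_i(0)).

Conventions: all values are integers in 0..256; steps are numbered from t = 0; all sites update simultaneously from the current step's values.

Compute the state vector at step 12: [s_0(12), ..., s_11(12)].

Answer: [227, 227, 187, 200, 233, 213, 204, 213, 224, 207, 198, 213]

Derivation:
t=0: [104, 105, 125, 165, 226, 190, 170, 189, 244, 177, 119, 17]
t=1: [47, 49, 85, 73, 43, 61, 71, 61, 34, 67, 75, 61]
t=2: [155, 158, 224, 202, 147, 180, 198, 180, 130, 191, 206, 180]
t=3: [81, 79, 47, 58, 85, 69, 60, 69, 93, 63, 56, 69]
t=4: [217, 214, 155, 175, 224, 195, 179, 195, 66, 184, 171, 195]
t=5: [51, 53, 81, 71, 48, 62, 69, 62, 153, 67, 73, 62]
t=6: [162, 165, 216, 198, 156, 182, 195, 182, 117, 191, 202, 182]
t=7: [76, 75, 50, 59, 79, 66, 60, 66, 73, 62, 57, 66]
t=8: [212, 210, 164, 181, 218, 193, 183, 193, 207, 187, 177, 193]
t=9: [49, 50, 73, 65, 46, 59, 64, 59, 52, 62, 67, 59]
t=10: [156, 158, 201, 186, 151, 174, 184, 174, 162, 180, 189, 174]
t=11: [81, 81, 59, 66, 84, 73, 68, 73, 79, 70, 65, 73]
t=12: [227, 227, 187, 200, 233, 213, 204, 213, 224, 207, 198, 213]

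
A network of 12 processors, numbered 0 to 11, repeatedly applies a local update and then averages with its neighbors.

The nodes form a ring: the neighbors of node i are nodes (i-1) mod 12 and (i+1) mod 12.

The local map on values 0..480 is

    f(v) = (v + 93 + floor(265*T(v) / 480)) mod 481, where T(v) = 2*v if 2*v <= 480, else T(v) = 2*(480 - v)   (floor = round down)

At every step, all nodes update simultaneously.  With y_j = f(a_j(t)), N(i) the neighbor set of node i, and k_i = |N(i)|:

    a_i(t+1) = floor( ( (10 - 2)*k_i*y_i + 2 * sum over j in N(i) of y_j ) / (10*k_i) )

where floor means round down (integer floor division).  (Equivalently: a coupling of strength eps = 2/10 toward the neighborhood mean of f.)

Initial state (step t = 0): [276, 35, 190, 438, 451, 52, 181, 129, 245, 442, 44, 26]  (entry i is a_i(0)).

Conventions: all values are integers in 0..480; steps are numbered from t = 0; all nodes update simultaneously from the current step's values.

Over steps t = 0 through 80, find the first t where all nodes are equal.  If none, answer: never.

Answer: never
Key observation: The state at step 11 reappears at step 15 — the system is in a cycle of period 4 from step 11 on.  No step 0..15 is synchronized, and the cycle repeats forever, so no step up to 80 (or ever) has all nodes equal.

Derivation:
t=0: [276, 35, 190, 438, 451, 52, 181, 129, 245, 442, 44, 26]  (not all equal)
t=1: [121, 145, 35, 87, 105, 218, 435, 350, 138, 106, 172, 147]  (not all equal)
t=2: [357, 369, 200, 268, 285, 96, 94, 131, 348, 336, 435, 401]  (not all equal)
t=3: [103, 96, 47, 105, 130, 276, 298, 333, 131, 105, 97, 100]  (not all equal)
t=4: [307, 286, 213, 306, 335, 138, 110, 133, 336, 316, 299, 303]  (not all equal)
t=5: [110, 106, 70, 104, 134, 349, 334, 340, 133, 108, 109, 110]  (not all equal)
t=6: [323, 309, 254, 310, 340, 132, 106, 132, 340, 325, 322, 323]  (not all equal)
t=7: [108, 109, 113, 109, 132, 338, 326, 338, 132, 107, 108, 108]  (not all equal)
t=8: [320, 322, 328, 327, 338, 132, 107, 132, 338, 323, 319, 320]  (not all equal)
t=9: [108, 107, 107, 106, 132, 338, 328, 338, 132, 107, 108, 108]  (not all equal)
t=10: [319, 318, 317, 321, 338, 132, 106, 132, 338, 323, 319, 320]  (not all equal)
t=11: [108, 108, 108, 107, 132, 338, 326, 338, 132, 107, 108, 108]  (not all equal)
t=12: [320, 320, 319, 323, 338, 132, 107, 132, 338, 323, 319, 320]  (not all equal)
t=13: [108, 108, 108, 107, 132, 338, 328, 338, 132, 107, 108, 108]  (not all equal)
t=14: [320, 320, 319, 323, 338, 132, 106, 132, 338, 323, 319, 320]  (not all equal)
t=15: [108, 108, 108, 107, 132, 338, 326, 338, 132, 107, 108, 108]  (not all equal)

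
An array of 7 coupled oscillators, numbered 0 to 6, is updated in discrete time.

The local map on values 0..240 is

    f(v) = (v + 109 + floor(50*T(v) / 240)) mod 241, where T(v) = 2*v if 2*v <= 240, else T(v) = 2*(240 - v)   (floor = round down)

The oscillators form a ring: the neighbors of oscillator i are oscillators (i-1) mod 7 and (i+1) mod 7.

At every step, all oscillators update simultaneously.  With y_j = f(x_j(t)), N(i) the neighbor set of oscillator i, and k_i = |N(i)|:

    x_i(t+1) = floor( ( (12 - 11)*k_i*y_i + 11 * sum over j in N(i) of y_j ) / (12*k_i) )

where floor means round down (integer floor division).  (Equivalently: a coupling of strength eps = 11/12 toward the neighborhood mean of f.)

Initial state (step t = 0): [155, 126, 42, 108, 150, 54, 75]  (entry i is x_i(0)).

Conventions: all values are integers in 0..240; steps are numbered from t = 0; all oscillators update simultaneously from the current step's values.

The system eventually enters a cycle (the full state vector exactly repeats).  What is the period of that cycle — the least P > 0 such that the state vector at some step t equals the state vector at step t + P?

Simulating step by step:
t=0: [155, 126, 42, 108, 150, 54, 75]
t=1: [122, 107, 42, 103, 99, 139, 129]
t=2: [31, 96, 28, 81, 29, 27, 43]
t=3: [91, 137, 116, 155, 182, 158, 151]
t=4: [66, 127, 50, 53, 60, 64, 140]
t=5: [58, 178, 118, 186, 191, 127, 187]
t=6: [83, 109, 70, 58, 60, 75, 113]
t=7: [41, 200, 114, 200, 202, 119, 204]
t=8: [92, 96, 79, 59, 62, 81, 100]
t=9: [25, 210, 108, 206, 206, 112, 212]
t=10: [94, 83, 83, 57, 59, 84, 85]
t=11: [208, 122, 209, 207, 207, 211, 124]
t=12: [43, 84, 65, 88, 89, 66, 85]
t=13: [223, 188, 228, 219, 218, 229, 189]
t=14: [79, 97, 87, 97, 97, 87, 97]
t=15: [22, 207, 23, 109, 109, 23, 207]
t=16: [92, 136, 62, 76, 76, 62, 136]
t=17: [63, 203, 136, 206, 206, 136, 203]
t=18: [95, 119, 83, 69, 69, 83, 119]
t=19: [33, 107, 129, 215, 215, 129, 107]
t=20: [30, 92, 54, 70, 70, 54, 92]
t=21: [231, 173, 220, 197, 197, 220, 173]
t=22: [70, 96, 76, 88, 88, 76, 96]
t=23: [21, 194, 126, 225, 225, 126, 194]
t=24: [85, 88, 85, 72, 72, 85, 88]
t=25: [232, 229, 222, 219, 219, 222, 229]
t=26: [101, 100, 97, 95, 95, 97, 100]
t=27: [9, 8, 5, 3, 3, 5, 8]
t=28: [120, 118, 116, 114, 114, 116, 118]
t=29: [35, 35, 32, 30, 30, 32, 35]
t=30: [158, 156, 154, 152, 152, 154, 156]
t=31: [59, 58, 57, 56, 56, 57, 58]
t=32: [191, 190, 189, 188, 188, 189, 190]
t=33: [78, 78, 77, 77, 77, 77, 78]
t=34: [219, 218, 218, 218, 218, 218, 218]
t=35: [95, 95, 95, 95, 95, 95, 95]
t=36: [2, 2, 2, 2, 2, 2, 2]
t=37: [111, 111, 111, 111, 111, 111, 111]
t=38: [25, 25, 25, 25, 25, 25, 25]
t=39: [144, 144, 144, 144, 144, 144, 144]
t=40: [52, 52, 52, 52, 52, 52, 52]
t=41: [182, 182, 182, 182, 182, 182, 182]
t=42: [74, 74, 74, 74, 74, 74, 74]
t=43: [213, 213, 213, 213, 213, 213, 213]
t=44: [92, 92, 92, 92, 92, 92, 92]
t=45: [239, 239, 239, 239, 239, 239, 239]
t=46: [107, 107, 107, 107, 107, 107, 107]
t=47: [19, 19, 19, 19, 19, 19, 19]
t=48: [135, 135, 135, 135, 135, 135, 135]
t=49: [46, 46, 46, 46, 46, 46, 46]
t=50: [174, 174, 174, 174, 174, 174, 174]
t=51: [69, 69, 69, 69, 69, 69, 69]
t=52: [206, 206, 206, 206, 206, 206, 206]
t=53: [88, 88, 88, 88, 88, 88, 88]
t=54: [233, 233, 233, 233, 233, 233, 233]
t=55: [103, 103, 103, 103, 103, 103, 103]
t=56: [13, 13, 13, 13, 13, 13, 13]
t=57: [127, 127, 127, 127, 127, 127, 127]
t=58: [42, 42, 42, 42, 42, 42, 42]
t=59: [168, 168, 168, 168, 168, 168, 168]
t=60: [66, 66, 66, 66, 66, 66, 66]
t=61: [202, 202, 202, 202, 202, 202, 202]
t=62: [85, 85, 85, 85, 85, 85, 85]
t=63: [229, 229, 229, 229, 229, 229, 229]
t=64: [101, 101, 101, 101, 101, 101, 101]
t=65: [11, 11, 11, 11, 11, 11, 11]
t=66: [124, 124, 124, 124, 124, 124, 124]
t=67: [40, 40, 40, 40, 40, 40, 40]
t=68: [165, 165, 165, 165, 165, 165, 165]
t=69: [64, 64, 64, 64, 64, 64, 64]
t=70: [199, 199, 199, 199, 199, 199, 199]
t=71: [84, 84, 84, 84, 84, 84, 84]
t=72: [228, 228, 228, 228, 228, 228, 228]
t=73: [101, 101, 101, 101, 101, 101, 101]

Answer: 9
Key observation: The state at step 64, [101, 101, 101, 101, 101, 101, 101], reappears at step 73 — and no state repeats earlier — so the cycle the system enters has period 9.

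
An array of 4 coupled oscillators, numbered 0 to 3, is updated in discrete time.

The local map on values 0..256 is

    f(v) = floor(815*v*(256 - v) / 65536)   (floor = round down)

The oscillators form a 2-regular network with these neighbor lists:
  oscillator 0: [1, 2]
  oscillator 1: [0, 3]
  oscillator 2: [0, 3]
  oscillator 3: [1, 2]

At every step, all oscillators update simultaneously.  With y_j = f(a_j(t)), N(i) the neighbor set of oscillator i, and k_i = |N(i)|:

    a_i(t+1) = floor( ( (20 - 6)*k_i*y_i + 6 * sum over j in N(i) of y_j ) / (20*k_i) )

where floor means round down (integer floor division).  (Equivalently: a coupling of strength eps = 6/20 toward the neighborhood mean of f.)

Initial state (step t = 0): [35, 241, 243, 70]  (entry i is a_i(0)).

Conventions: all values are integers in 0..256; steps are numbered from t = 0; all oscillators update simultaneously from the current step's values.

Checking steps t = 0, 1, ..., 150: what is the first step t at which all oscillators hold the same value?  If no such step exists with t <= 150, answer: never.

Simulating step by step:
t=0: [35, 241, 243, 70]  (not all equal)
t=1: [79, 69, 65, 125]  (not all equal)
t=2: [168, 168, 164, 189]  (not all equal)
t=3: [183, 179, 181, 165]  (not all equal)
t=4: [167, 172, 170, 181]  (not all equal)
t=5: [182, 178, 179, 171]  (not all equal)
t=6: [168, 172, 171, 177]  (not all equal)
t=7: [181, 178, 179, 174]  (not all equal)
t=8: [169, 172, 171, 175]  (not all equal)
t=9: [181, 179, 179, 177]  (not all equal)
t=10: [168, 170, 170, 172]  (not all equal)
t=11: [182, 181, 181, 179]  (not all equal)
t=12: [167, 168, 168, 170]  (not all equal)
t=13: [183, 182, 182, 181]  (not all equal)
t=14: [166, 167, 167, 167]  (not all equal)
t=15: [184, 184, 184, 184]  (all equal)

Answer: 15
Key observation: Synchronization is absorbing here: once all oscillators are equal they stay equal, and step 15 is the first all-equal step.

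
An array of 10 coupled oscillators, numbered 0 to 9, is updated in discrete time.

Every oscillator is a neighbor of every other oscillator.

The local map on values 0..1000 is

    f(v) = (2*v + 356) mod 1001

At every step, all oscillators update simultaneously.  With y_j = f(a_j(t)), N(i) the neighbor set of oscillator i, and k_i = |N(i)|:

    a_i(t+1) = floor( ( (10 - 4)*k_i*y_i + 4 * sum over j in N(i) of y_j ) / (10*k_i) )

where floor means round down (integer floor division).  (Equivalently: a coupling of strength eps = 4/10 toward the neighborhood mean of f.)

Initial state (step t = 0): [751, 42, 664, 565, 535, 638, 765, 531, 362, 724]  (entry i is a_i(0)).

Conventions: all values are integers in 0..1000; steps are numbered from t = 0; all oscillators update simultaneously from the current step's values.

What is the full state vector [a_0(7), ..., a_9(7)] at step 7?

Answer: [514, 765, 333, 752, 747, 836, 544, 743, 642, 457]

Derivation:
t=0: [751, 42, 664, 565, 535, 638, 765, 531, 362, 724]
t=1: [729, 498, 633, 523, 489, 604, 745, 485, 297, 699]
t=2: [716, 459, 609, 487, 449, 577, 734, 445, 792, 683]
t=3: [679, 393, 560, 425, 382, 525, 699, 378, 763, 642]
t=4: [593, 275, 461, 311, 263, 422, 615, 259, 686, 552]
t=5: [586, 789, 439, 829, 775, 396, 610, 771, 689, 540]
t=6: [532, 758, 369, 246, 742, 321, 559, 738, 647, 481]
t=7: [514, 765, 333, 752, 747, 836, 544, 743, 642, 457]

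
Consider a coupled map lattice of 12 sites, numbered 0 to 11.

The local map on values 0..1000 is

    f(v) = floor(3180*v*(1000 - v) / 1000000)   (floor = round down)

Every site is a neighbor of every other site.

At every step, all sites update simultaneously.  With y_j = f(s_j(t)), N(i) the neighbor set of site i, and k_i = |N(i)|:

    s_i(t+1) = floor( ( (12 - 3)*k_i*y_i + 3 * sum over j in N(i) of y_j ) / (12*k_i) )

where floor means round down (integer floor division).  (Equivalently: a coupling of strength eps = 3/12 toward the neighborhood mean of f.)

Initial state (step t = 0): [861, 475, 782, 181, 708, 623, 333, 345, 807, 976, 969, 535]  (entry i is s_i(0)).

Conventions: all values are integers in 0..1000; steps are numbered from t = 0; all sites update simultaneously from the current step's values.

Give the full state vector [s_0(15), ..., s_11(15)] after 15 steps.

Simulating step by step:
t=0: [861, 475, 782, 181, 708, 623, 333, 345, 807, 976, 969, 535]
t=1: [423, 723, 541, 489, 624, 689, 660, 669, 507, 200, 216, 722]
t=2: [753, 651, 762, 766, 731, 684, 707, 701, 766, 558, 580, 653]
t=3: [610, 705, 599, 594, 635, 680, 659, 664, 594, 750, 743, 704]
t=4: [741, 672, 746, 748, 727, 694, 710, 707, 748, 625, 633, 673]
t=5: [623, 688, 617, 615, 638, 670, 655, 658, 615, 721, 716, 688]
t=6: [736, 689, 739, 740, 727, 704, 715, 713, 740, 658, 663, 689]
t=7: [626, 673, 623, 622, 636, 659, 649, 650, 622, 697, 694, 673]
t=8: [737, 704, 738, 739, 731, 715, 722, 721, 739, 684, 686, 704]
t=9: [623, 656, 621, 620, 629, 646, 639, 639, 620, 674, 672, 656]
t=10: [741, 720, 743, 743, 738, 727, 732, 732, 743, 706, 708, 720]
t=11: [614, 637, 612, 612, 617, 629, 624, 624, 612, 650, 648, 637]
t=12: [750, 737, 751, 751, 748, 742, 745, 745, 751, 728, 730, 737]
t=13: [598, 613, 597, 597, 601, 607, 604, 604, 597, 622, 620, 613]
t=14: [762, 755, 763, 763, 761, 758, 759, 759, 763, 750, 751, 755]
t=15: [577, 586, 577, 577, 579, 582, 581, 581, 577, 592, 590, 586]

Answer: [577, 586, 577, 577, 579, 582, 581, 581, 577, 592, 590, 586]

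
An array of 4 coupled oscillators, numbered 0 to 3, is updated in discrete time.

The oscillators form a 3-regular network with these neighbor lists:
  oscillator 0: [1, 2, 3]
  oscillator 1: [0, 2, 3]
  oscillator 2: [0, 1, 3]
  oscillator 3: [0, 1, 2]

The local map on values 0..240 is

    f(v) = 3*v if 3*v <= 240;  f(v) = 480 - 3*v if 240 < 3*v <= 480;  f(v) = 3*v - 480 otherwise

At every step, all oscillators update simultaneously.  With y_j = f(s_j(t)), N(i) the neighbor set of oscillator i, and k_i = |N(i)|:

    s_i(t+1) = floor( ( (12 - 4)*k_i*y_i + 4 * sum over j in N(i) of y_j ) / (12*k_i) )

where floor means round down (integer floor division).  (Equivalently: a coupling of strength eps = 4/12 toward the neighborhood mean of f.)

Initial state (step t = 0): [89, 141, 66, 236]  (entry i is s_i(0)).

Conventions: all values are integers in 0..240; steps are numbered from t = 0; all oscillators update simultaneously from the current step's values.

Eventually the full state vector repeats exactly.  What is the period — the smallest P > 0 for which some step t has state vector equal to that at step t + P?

Simulating step by step:
t=0: [89, 141, 66, 236]
t=1: [195, 109, 187, 204]
t=2: [110, 137, 97, 125]
t=3: [140, 95, 162, 115]
t=4: [77, 152, 47, 119]
t=5: [186, 71, 136, 126]
t=6: [95, 170, 91, 108]
t=7: [173, 82, 180, 152]
t=8: [61, 169, 73, 53]
t=9: [167, 80, 187, 153]
t=10: [52, 173, 85, 52]
t=11: [150, 85, 189, 150]
t=12: [58, 166, 89, 58]
t=13: [161, 74, 182, 161]
t=14: [34, 156, 69, 34]
t=15: [103, 53, 162, 103]
t=16: [151, 144, 59, 151]
t=17: [46, 57, 129, 46]
t=18: [136, 155, 111, 136]
t=19: [74, 42, 115, 74]
t=20: [201, 148, 153, 201]
t=21: [102, 53, 45, 102]
t=22: [168, 159, 146, 168]
t=23: [23, 12, 33, 23]
t=24: [68, 50, 85, 68]
t=25: [200, 170, 212, 200]
t=26: [114, 64, 134, 114]
t=27: [137, 167, 104, 137]
t=28: [74, 48, 129, 74]
t=29: [199, 155, 127, 199]
t=30: [103, 47, 93, 103]
t=31: [171, 154, 187, 171]
t=32: [36, 28, 63, 36]
t=33: [114, 101, 159, 114]
t=34: [127, 149, 52, 127]
t=35: [98, 61, 129, 98]
t=36: [175, 173, 123, 175]
t=37: [51, 48, 88, 51]
t=38: [159, 154, 194, 159]
t=39: [15, 24, 70, 15]
t=40: [66, 81, 158, 66]
t=41: [181, 202, 74, 181]
t=42: [87, 122, 176, 87]
t=43: [188, 130, 93, 188]
t=44: [97, 101, 162, 97]
t=45: [167, 160, 65, 167]
t=46: [38, 26, 134, 38]
t=47: [106, 86, 86, 106]
t=48: [175, 208, 208, 175]
t=49: [67, 122, 122, 67]
t=50: [181, 133, 133, 181]
t=51: [67, 77, 77, 67]
t=52: [207, 224, 224, 207]
t=53: [152, 180, 180, 152]
t=54: [32, 52, 52, 32]
t=55: [109, 142, 142, 109]
t=56: [131, 76, 76, 131]
t=57: [118, 196, 196, 118]
t=58: [122, 112, 112, 122]
t=59: [120, 137, 137, 120]
t=60: [108, 80, 80, 108]
t=61: [174, 221, 221, 174]
t=62: [73, 151, 151, 73]
t=63: [176, 69, 69, 176]
t=64: [83, 171, 171, 83]
t=65: [187, 77, 77, 187]
t=66: [114, 197, 197, 114]
t=67: [132, 117, 117, 132]
t=68: [94, 119, 119, 94]
t=69: [181, 139, 139, 181]
t=70: [63, 63, 63, 63]
t=71: [189, 189, 189, 189]
t=72: [87, 87, 87, 87]
t=73: [219, 219, 219, 219]
t=74: [177, 177, 177, 177]
t=75: [51, 51, 51, 51]
t=76: [153, 153, 153, 153]
t=77: [21, 21, 21, 21]
t=78: [63, 63, 63, 63]

Answer: 8
Key observation: The state at step 70, [63, 63, 63, 63], reappears at step 78 — and no state repeats earlier — so the cycle the system enters has period 8.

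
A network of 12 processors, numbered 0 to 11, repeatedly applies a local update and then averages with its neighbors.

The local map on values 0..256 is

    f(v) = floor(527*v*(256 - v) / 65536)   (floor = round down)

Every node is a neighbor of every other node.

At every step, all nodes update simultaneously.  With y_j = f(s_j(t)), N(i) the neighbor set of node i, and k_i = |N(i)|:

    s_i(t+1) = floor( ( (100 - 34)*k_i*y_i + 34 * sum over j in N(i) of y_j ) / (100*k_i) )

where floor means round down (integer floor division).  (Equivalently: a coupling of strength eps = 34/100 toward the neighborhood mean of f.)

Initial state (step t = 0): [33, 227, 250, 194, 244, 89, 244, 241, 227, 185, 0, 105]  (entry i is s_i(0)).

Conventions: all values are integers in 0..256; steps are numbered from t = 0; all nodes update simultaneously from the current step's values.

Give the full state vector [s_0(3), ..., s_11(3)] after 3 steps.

Simulating step by step:
t=0: [33, 227, 250, 194, 244, 89, 244, 241, 227, 185, 0, 105]
t=1: [58, 54, 29, 81, 36, 96, 36, 39, 54, 87, 21, 101]
t=2: [89, 86, 64, 102, 71, 109, 71, 74, 86, 106, 56, 110]
t=3: [117, 115, 103, 121, 108, 122, 108, 110, 115, 122, 98, 123]

Answer: [117, 115, 103, 121, 108, 122, 108, 110, 115, 122, 98, 123]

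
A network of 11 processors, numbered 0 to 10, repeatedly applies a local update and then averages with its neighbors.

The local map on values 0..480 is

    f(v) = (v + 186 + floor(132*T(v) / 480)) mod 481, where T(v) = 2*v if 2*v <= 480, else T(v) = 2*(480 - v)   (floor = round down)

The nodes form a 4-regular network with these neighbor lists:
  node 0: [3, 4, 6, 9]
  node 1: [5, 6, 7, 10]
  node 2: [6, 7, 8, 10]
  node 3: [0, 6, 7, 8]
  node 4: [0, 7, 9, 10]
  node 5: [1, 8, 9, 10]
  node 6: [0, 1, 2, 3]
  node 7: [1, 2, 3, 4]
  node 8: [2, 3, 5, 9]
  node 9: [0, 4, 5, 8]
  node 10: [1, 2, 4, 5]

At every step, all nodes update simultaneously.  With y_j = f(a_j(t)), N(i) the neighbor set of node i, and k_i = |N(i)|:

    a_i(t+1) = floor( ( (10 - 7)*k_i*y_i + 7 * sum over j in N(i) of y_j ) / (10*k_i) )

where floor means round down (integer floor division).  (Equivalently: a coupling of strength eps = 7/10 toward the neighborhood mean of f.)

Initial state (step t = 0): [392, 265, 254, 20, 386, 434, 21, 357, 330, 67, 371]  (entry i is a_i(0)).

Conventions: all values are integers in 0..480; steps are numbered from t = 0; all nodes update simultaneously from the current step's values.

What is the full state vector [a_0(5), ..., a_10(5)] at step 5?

Simulating step by step:
t=0: [392, 265, 254, 20, 386, 434, 21, 357, 330, 67, 371]
t=1: [195, 139, 129, 171, 164, 159, 158, 131, 166, 186, 123]
t=2: [316, 405, 402, 357, 350, 426, 346, 410, 437, 373, 402]
t=3: [123, 147, 148, 135, 133, 153, 131, 143, 149, 139, 147]
t=4: [388, 409, 408, 396, 397, 414, 396, 404, 410, 401, 411]
t=5: [146, 151, 151, 147, 148, 152, 148, 149, 151, 149, 152]

Answer: [146, 151, 151, 147, 148, 152, 148, 149, 151, 149, 152]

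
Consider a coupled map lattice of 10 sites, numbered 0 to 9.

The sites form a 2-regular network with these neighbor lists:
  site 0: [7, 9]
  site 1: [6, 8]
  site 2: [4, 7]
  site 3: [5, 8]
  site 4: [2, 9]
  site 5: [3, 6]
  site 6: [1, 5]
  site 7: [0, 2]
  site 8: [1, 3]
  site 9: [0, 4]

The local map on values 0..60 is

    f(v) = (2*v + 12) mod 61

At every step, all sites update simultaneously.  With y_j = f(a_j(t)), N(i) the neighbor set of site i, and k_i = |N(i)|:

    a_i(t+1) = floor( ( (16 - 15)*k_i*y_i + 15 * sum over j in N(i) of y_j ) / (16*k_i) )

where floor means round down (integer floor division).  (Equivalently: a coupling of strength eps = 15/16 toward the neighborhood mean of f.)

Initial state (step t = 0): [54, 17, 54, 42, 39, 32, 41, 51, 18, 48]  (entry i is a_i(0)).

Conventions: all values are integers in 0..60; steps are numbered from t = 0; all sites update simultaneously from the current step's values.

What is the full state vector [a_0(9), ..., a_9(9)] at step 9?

Answer: [21, 45, 37, 52, 15, 41, 48, 18, 41, 32]

Derivation:
t=0: [54, 17, 54, 42, 39, 32, 41, 51, 18, 48]
t=1: [50, 40, 42, 31, 51, 32, 30, 58, 40, 44]
t=2: [24, 21, 29, 22, 38, 12, 22, 40, 22, 51]
t=3: [43, 55, 27, 46, 30, 54, 45, 34, 55, 44]
t=4: [29, 19, 14, 30, 21, 43, 30, 20, 20, 24]
t=5: [53, 32, 52, 42, 50, 12, 41, 26, 31, 33]
t=6: [12, 22, 28, 25, 36, 34, 25, 52, 24, 51]
t=7: [52, 32, 37, 37, 29, 2, 35, 23, 30, 30]
t=8: [35, 15, 32, 14, 17, 22, 15, 41, 19, 30]
t=9: [21, 45, 37, 52, 15, 41, 48, 18, 41, 32]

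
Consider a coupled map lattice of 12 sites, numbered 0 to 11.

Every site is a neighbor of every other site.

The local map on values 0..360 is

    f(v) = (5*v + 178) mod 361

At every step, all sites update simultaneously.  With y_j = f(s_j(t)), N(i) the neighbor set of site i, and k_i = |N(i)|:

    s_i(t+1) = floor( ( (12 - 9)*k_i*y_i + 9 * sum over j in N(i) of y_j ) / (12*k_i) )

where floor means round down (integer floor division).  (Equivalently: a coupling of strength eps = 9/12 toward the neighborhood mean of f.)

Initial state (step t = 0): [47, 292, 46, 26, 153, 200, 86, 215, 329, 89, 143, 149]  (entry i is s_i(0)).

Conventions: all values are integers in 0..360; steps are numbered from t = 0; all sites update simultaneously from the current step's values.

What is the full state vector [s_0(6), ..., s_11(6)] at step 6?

Simulating step by step:
t=0: [47, 292, 46, 26, 153, 200, 86, 215, 329, 89, 143, 149]
t=1: [144, 170, 143, 191, 175, 152, 180, 166, 138, 183, 166, 171]
t=2: [212, 235, 211, 189, 240, 219, 245, 232, 206, 182, 232, 236]
t=3: [187, 208, 186, 166, 212, 193, 217, 205, 181, 160, 205, 209]
t=4: [108, 127, 107, 154, 130, 113, 135, 124, 102, 149, 124, 128]
t=5: [205, 157, 204, 181, 159, 144, 164, 154, 199, 177, 154, 157]
t=6: [178, 200, 177, 157, 202, 189, 207, 198, 173, 219, 198, 200]

Answer: [178, 200, 177, 157, 202, 189, 207, 198, 173, 219, 198, 200]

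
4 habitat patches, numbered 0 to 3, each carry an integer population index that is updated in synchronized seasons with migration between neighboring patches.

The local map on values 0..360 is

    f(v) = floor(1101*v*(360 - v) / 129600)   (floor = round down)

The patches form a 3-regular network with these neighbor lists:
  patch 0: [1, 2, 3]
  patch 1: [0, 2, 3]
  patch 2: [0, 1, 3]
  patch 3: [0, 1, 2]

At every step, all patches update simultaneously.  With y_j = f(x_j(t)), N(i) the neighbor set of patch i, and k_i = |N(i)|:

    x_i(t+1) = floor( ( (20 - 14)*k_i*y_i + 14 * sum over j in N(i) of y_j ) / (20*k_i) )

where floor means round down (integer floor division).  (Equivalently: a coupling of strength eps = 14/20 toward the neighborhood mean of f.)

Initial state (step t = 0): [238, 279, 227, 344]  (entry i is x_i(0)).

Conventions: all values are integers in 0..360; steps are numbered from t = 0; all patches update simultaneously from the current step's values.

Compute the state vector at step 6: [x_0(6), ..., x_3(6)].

Simulating step by step:
t=0: [238, 279, 227, 344]
t=1: [188, 185, 189, 175]
t=2: [274, 274, 274, 274]
t=3: [200, 200, 200, 200]
t=4: [271, 271, 271, 271]
t=5: [204, 204, 204, 204]
t=6: [270, 270, 270, 270]

Answer: [270, 270, 270, 270]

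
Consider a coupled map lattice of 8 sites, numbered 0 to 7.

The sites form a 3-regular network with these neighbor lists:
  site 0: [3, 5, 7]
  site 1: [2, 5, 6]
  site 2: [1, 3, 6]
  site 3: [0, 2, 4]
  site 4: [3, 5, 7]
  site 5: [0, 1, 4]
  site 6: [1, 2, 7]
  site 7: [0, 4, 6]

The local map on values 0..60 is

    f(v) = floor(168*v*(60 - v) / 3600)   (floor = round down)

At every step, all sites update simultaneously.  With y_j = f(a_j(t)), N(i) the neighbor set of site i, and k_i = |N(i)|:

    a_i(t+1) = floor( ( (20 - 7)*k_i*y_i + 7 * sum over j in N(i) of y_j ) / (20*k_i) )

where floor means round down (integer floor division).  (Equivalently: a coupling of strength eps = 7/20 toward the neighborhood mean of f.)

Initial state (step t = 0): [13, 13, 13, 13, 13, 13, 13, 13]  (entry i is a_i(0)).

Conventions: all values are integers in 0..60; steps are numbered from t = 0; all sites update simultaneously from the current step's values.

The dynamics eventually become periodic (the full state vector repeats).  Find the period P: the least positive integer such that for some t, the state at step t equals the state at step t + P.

Simulating step by step:
t=0: [13, 13, 13, 13, 13, 13, 13, 13]
t=1: [28, 28, 28, 28, 28, 28, 28, 28]
t=2: [41, 41, 41, 41, 41, 41, 41, 41]
t=3: [36, 36, 36, 36, 36, 36, 36, 36]
t=4: [40, 40, 40, 40, 40, 40, 40, 40]
t=5: [37, 37, 37, 37, 37, 37, 37, 37]
t=6: [39, 39, 39, 39, 39, 39, 39, 39]
t=7: [38, 38, 38, 38, 38, 38, 38, 38]
t=8: [39, 39, 39, 39, 39, 39, 39, 39]

Answer: 2
Key observation: The state at step 6, [39, 39, 39, 39, 39, 39, 39, 39], reappears at step 8 — and no state repeats earlier — so the cycle the system enters has period 2.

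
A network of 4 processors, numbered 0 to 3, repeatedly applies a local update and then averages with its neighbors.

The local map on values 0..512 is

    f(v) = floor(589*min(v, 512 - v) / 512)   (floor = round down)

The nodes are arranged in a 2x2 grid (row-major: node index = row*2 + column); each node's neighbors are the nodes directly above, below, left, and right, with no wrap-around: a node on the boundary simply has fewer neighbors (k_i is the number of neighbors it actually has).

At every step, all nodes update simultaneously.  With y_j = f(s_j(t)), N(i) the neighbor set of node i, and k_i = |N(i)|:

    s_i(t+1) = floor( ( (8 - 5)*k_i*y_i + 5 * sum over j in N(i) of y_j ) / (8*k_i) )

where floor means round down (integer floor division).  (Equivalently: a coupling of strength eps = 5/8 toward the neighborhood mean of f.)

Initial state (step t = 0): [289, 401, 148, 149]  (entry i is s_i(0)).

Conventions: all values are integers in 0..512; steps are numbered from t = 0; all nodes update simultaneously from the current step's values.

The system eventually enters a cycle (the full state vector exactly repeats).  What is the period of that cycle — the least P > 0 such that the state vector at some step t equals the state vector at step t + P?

Simulating step by step:
t=0: [289, 401, 148, 149]
t=1: [188, 181, 197, 156]
t=2: [216, 201, 208, 202]
t=3: [239, 236, 239, 233]
t=4: [273, 271, 272, 270]
t=5: [275, 276, 276, 277]
t=6: [271, 271, 271, 270]
t=7: [277, 277, 277, 277]
t=8: [270, 270, 270, 270]
t=9: [278, 278, 278, 278]
t=10: [269, 269, 269, 269]
t=11: [279, 279, 279, 279]
t=12: [268, 268, 268, 268]
t=13: [280, 280, 280, 280]
t=14: [266, 266, 266, 266]
t=15: [282, 282, 282, 282]
t=16: [264, 264, 264, 264]
t=17: [285, 285, 285, 285]
t=18: [261, 261, 261, 261]
t=19: [288, 288, 288, 288]
t=20: [257, 257, 257, 257]
t=21: [293, 293, 293, 293]
t=22: [251, 251, 251, 251]
t=23: [288, 288, 288, 288]

Answer: 4
Key observation: The state at step 19, [288, 288, 288, 288], reappears at step 23 — and no state repeats earlier — so the cycle the system enters has period 4.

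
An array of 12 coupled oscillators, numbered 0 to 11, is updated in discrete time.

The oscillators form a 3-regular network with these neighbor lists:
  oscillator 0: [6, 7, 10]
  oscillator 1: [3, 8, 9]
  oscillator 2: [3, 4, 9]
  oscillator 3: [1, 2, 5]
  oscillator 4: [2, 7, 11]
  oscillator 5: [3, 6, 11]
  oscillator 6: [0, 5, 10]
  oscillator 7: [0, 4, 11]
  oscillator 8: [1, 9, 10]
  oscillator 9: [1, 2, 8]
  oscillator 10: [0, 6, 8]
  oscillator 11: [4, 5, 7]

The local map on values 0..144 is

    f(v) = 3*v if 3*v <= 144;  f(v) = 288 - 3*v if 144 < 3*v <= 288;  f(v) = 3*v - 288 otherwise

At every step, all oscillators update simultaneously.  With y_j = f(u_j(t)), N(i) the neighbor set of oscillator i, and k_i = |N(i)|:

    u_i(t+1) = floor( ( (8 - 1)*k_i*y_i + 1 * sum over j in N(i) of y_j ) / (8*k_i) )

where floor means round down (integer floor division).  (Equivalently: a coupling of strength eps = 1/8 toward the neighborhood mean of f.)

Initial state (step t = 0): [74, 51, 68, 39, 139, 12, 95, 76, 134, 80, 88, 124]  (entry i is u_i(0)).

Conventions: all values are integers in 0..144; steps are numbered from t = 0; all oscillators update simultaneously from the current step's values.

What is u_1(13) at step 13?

Answer: u_1(13) = 66

Derivation:
t=0: [74, 51, 68, 39, 139, 12, 95, 76, 134, 80, 88, 124]
t=1: [61, 129, 85, 113, 122, 40, 7, 64, 108, 55, 28, 82]
t=2: [100, 95, 39, 55, 75, 109, 31, 93, 44, 114, 80, 49]
t=3: [16, 15, 112, 114, 66, 49, 85, 16, 119, 57, 51, 128]
t=4: [51, 49, 52, 57, 86, 131, 42, 51, 72, 109, 124, 95]
t=5: [132, 132, 123, 118, 37, 102, 123, 125, 74, 48, 87, 13]
t=6: [102, 106, 84, 66, 105, 23, 77, 86, 69, 136, 34, 43]
t=7: [23, 38, 41, 84, 31, 71, 57, 33, 81, 111, 95, 118]
t=8: [69, 105, 114, 44, 93, 74, 108, 96, 46, 51, 12, 68]
t=9: [73, 40, 58, 121, 13, 68, 39, 7, 129, 127, 42, 76]
t=10: [71, 116, 108, 78, 42, 84, 114, 25, 100, 95, 122, 58]
t=11: [74, 55, 39, 52, 119, 40, 55, 78, 16, 7, 74, 109]
t=12: [67, 116, 111, 130, 69, 117, 118, 54, 50, 30, 67, 44]
t=13: [87, 66, 50, 96, 83, 67, 67, 122, 130, 88, 88, 126]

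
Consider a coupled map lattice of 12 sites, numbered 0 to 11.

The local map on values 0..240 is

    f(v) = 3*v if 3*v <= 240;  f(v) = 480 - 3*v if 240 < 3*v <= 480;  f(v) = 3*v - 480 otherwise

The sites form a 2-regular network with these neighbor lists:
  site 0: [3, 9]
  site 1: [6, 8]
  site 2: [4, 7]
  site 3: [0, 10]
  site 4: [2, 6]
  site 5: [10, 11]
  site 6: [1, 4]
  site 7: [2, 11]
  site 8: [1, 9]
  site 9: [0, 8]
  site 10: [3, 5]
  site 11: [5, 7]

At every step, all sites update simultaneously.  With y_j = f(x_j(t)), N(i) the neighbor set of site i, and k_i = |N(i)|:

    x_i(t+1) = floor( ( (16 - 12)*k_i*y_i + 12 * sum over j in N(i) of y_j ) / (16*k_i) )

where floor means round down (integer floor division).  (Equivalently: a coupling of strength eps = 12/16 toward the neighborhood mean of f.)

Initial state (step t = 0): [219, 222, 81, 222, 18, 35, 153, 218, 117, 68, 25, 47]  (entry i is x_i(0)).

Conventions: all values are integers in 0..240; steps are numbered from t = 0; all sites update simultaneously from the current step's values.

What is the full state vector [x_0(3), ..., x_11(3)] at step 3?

Simulating step by step:
t=0: [219, 222, 81, 222, 18, 35, 153, 218, 117, 68, 25, 47]
t=1: [190, 102, 144, 141, 110, 107, 95, 185, 178, 165, 127, 139]
t=2: [49, 136, 96, 85, 128, 100, 170, 60, 84, 57, 105, 103]
t=3: [185, 114, 151, 173, 107, 171, 70, 181, 148, 183, 193, 177]

Answer: [185, 114, 151, 173, 107, 171, 70, 181, 148, 183, 193, 177]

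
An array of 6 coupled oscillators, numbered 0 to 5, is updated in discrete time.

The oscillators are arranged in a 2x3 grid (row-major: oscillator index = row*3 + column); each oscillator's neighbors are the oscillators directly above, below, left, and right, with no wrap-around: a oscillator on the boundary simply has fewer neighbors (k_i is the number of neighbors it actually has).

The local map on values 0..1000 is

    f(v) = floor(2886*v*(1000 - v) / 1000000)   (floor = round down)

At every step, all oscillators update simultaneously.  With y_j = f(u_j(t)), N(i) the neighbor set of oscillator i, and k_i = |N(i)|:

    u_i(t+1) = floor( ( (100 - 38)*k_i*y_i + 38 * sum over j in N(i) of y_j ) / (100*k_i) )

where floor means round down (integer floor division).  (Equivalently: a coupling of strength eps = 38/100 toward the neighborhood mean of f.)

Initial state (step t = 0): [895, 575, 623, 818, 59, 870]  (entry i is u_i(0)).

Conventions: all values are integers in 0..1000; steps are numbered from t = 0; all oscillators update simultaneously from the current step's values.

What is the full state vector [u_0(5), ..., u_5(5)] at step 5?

Simulating step by step:
t=0: [895, 575, 623, 818, 59, 870]
t=1: [383, 577, 615, 347, 284, 361]
t=2: [680, 683, 683, 645, 619, 653]
t=3: [632, 631, 629, 657, 666, 652]
t=4: [667, 667, 669, 652, 647, 655]
t=5: [643, 643, 641, 652, 655, 650]

Answer: [643, 643, 641, 652, 655, 650]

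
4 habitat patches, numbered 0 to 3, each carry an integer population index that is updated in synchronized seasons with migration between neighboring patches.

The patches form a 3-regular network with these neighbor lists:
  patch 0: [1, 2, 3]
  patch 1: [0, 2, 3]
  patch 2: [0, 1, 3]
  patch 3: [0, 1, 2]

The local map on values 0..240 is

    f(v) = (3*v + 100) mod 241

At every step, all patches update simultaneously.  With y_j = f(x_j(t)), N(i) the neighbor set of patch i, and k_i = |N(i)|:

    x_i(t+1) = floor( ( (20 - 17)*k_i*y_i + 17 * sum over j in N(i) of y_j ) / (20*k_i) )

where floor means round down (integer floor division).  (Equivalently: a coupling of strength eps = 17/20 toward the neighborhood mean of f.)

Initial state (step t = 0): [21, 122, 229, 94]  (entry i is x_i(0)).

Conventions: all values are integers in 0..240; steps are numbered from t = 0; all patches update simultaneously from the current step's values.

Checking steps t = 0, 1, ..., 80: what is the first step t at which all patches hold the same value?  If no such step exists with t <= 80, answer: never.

Simulating step by step:
t=0: [21, 122, 229, 94]  (not all equal)
t=1: [146, 138, 159, 149]  (not all equal)
t=2: [62, 66, 57, 61]  (not all equal)
t=3: [43, 41, 45, 43]  (not all equal)
t=4: [229, 229, 228, 229]  (not all equal)
t=5: [63, 63, 63, 63]  (all equal)

Answer: 5
Key observation: Synchronization is absorbing here: once all patches are equal they stay equal, and step 5 is the first all-equal step.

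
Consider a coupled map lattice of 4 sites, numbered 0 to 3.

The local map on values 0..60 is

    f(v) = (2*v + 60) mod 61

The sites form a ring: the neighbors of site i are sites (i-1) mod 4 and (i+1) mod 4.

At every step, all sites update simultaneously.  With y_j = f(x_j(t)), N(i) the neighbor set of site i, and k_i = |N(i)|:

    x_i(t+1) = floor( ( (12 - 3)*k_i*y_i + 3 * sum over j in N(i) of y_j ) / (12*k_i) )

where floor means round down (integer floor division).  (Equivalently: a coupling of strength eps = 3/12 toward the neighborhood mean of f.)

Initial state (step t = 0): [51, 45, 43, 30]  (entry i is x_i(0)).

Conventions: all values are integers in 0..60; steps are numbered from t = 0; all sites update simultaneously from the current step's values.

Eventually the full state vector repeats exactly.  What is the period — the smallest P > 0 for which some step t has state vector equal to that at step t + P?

Answer: 5
Key observation: The state at step 125, [32, 16, 32, 16], reappears at step 130 — and no state repeats earlier — so the cycle the system enters has period 5.

Derivation:
t=0: [51, 45, 43, 30]
t=1: [40, 29, 28, 52]
t=2: [25, 51, 53, 40]
t=3: [44, 41, 40, 25]
t=4: [28, 20, 22, 42]
t=5: [48, 41, 39, 28]
t=6: [34, 21, 21, 47]
t=7: [13, 36, 39, 29]
t=8: [27, 12, 20, 47]
t=9: [46, 28, 36, 35]
t=10: [30, 46, 15, 11]
t=11: [50, 33, 28, 26]
t=12: [35, 14, 48, 49]
t=13: [13, 25, 33, 32]
t=14: [25, 40, 9, 5]
t=15: [40, 21, 16, 15]
t=16: [22, 36, 32, 27]
t=17: [40, 13, 9, 45]
t=18: [20, 23, 19, 25]
t=19: [41, 43, 39, 46]
t=20: [21, 22, 18, 27]
t=21: [42, 41, 38, 49]
t=22: [23, 19, 17, 31]
t=23: [38, 37, 29, 9]
t=24: [14, 17, 46, 21]
t=25: [29, 31, 31, 37]
t=26: [44, 7, 1, 16]
t=27: [25, 13, 6, 26]
t=28: [46, 26, 17, 45]
t=29: [32, 46, 34, 28]
t=30: [12, 23, 15, 42]
t=31: [25, 40, 30, 23]
t=32: [44, 27, 52, 47]
t=33: [30, 48, 42, 32]
t=34: [48, 35, 21, 11]
t=35: [29, 15, 34, 25]
t=36: [52, 29, 14, 44]
t=37: [41, 51, 30, 28]
t=38: [26, 39, 56, 51]
t=39: [45, 24, 44, 42]
t=40: [29, 42, 28, 23]
t=41: [51, 30, 49, 47]
t=42: [41, 53, 38, 33]
t=43: [21, 37, 16, 7]
t=44: [33, 18, 26, 18]
t=45: [11, 33, 47, 33]
t=46: [16, 9, 25, 9]
t=47: [27, 22, 41, 22]
t=48: [50, 41, 25, 41]
t=49: [33, 25, 41, 25]
t=50: [15, 39, 27, 39]
t=51: [25, 22, 43, 22]
t=52: [47, 41, 28, 41]
t=53: [29, 25, 46, 25]
t=54: [55, 47, 34, 47]
t=55: [44, 30, 12, 30]
t=56: [34, 50, 32, 50]
t=57: [14, 29, 11, 29]
t=58: [34, 48, 30, 48]
t=59: [13, 33, 52, 33]
t=60: [19, 11, 32, 11]
t=61: [33, 20, 6, 20]
t=62: [12, 31, 18, 31]
t=63: [17, 7, 26, 7]
t=64: [28, 20, 41, 20]
t=65: [51, 38, 24, 38]
t=66: [33, 21, 38, 21]
t=67: [13, 33, 20, 33]
t=68: [19, 11, 30, 11]
t=69: [33, 27, 49, 27]
t=70: [16, 44, 40, 44]
t=71: [29, 25, 20, 25]
t=72: [55, 48, 41, 48]
t=73: [44, 34, 23, 34]
t=74: [21, 13, 35, 13]
t=75: [37, 24, 12, 24]
t=76: [20, 39, 29, 39]
t=77: [33, 24, 46, 24]
t=78: [14, 39, 34, 39]
t=79: [24, 16, 8, 16]
t=80: [43, 31, 19, 31]
t=81: [18, 7, 27, 7]
t=82: [29, 20, 43, 20]
t=83: [52, 39, 27, 39]
t=84: [35, 23, 43, 23]
t=85: [17, 37, 29, 37]
t=86: [27, 20, 45, 20]
t=87: [49, 39, 30, 39]
t=88: [31, 23, 48, 23]
t=89: [11, 38, 36, 38]
t=90: [19, 14, 11, 14]
t=91: [34, 27, 22, 27]
t=92: [17, 45, 45, 45]
t=93: [31, 28, 28, 28]
t=94: [13, 48, 55, 48]
t=95: [27, 34, 44, 34]
t=96: [41, 14, 21, 14]
t=97: [21, 27, 37, 27]
t=98: [44, 46, 22, 46]
t=99: [27, 31, 39, 31]
t=100: [39, 8, 12, 8]
t=101: [15, 16, 21, 16]
t=102: [29, 32, 38, 32]
t=103: [43, 10, 11, 10]
t=104: [22, 19, 20, 19]
t=105: [41, 38, 38, 38]
t=106: [18, 14, 14, 14]
t=107: [33, 28, 27, 28]
t=108: [16, 48, 53, 48]
t=109: [31, 34, 41, 34]
t=110: [1, 7, 16, 7]
t=111: [4, 13, 26, 13]
t=112: [11, 26, 44, 26]
t=113: [28, 44, 32, 44]
t=114: [47, 26, 8, 26]
t=115: [36, 44, 24, 44]
t=116: [14, 26, 41, 26]
t=117: [33, 44, 27, 44]
t=118: [9, 26, 46, 26]
t=119: [25, 44, 35, 44]
t=120: [43, 26, 12, 26]
t=121: [30, 44, 30, 44]
t=122: [50, 34, 50, 34]
t=123: [30, 14, 30, 14]
t=124: [51, 35, 51, 35]
t=125: [32, 16, 32, 16]
t=126: [9, 23, 9, 23]
t=127: [24, 38, 24, 38]
t=128: [38, 22, 38, 22]
t=129: [21, 35, 21, 35]
t=130: [32, 16, 32, 16]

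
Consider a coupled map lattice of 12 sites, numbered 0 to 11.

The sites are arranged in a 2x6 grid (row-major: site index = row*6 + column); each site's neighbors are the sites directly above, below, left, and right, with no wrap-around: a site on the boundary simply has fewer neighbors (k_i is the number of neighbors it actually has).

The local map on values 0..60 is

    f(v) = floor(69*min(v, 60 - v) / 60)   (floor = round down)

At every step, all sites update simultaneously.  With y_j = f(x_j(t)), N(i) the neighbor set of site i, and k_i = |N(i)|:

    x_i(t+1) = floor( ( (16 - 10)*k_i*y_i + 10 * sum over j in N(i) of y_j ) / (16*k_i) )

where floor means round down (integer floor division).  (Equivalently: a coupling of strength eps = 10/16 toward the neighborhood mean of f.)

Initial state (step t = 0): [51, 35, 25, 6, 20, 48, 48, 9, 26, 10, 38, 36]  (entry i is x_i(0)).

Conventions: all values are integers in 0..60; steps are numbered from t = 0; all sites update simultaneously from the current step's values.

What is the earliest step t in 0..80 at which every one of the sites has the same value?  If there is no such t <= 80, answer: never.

Simulating step by step:
t=0: [51, 35, 25, 6, 20, 48, 48, 9, 26, 10, 38, 36]  (not all equal)
t=1: [16, 20, 23, 15, 17, 20, 11, 18, 21, 16, 22, 22]  (not all equal)
t=2: [17, 21, 23, 19, 20, 22, 16, 19, 22, 20, 22, 24]  (not all equal)
t=3: [20, 22, 24, 22, 23, 25, 19, 21, 23, 23, 24, 25]  (not all equal)
t=4: [23, 24, 25, 25, 26, 27, 22, 24, 25, 26, 26, 27]  (not all equal)
t=5: [26, 27, 27, 28, 29, 30, 25, 26, 28, 28, 29, 30]  (not all equal)
t=6: [29, 30, 31, 32, 33, 33, 28, 29, 31, 32, 33, 33]  (not all equal)
t=7: [33, 33, 33, 32, 31, 31, 32, 33, 32, 32, 31, 31]  (not all equal)
t=8: [31, 31, 31, 32, 32, 33, 31, 31, 31, 32, 32, 33]  (not all equal)
t=9: [33, 33, 32, 32, 31, 31, 33, 33, 32, 32, 31, 31]  (not all equal)
t=10: [31, 31, 31, 32, 32, 33, 31, 31, 31, 32, 32, 33]  (not all equal)

Answer: never
Key observation: The state at step 8 reappears at step 10 — the system is in a cycle of period 2 from step 8 on.  No step 0..10 is synchronized, and the cycle repeats forever, so no step up to 80 (or ever) has all sites equal.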